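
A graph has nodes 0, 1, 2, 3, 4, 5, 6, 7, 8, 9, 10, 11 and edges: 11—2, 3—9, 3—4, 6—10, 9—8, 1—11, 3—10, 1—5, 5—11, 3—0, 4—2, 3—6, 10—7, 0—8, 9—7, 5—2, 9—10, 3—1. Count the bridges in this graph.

0

The edges on the cycle 1-5-11-1 are not bridges since each lies on that cycle.
Every edge lies on some cycle, so there are no bridges.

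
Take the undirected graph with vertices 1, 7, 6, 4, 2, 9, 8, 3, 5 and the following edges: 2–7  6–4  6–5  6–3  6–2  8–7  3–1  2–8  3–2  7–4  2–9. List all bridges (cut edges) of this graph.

The edges on the cycle 6-3-2-8-7-4-6 are not bridges since each lies on that cycle.
But removing 3–1 disconnects 3 from 1; removing 6–5 disconnects 6 from 5; removing 2–9 disconnects 2 from 9 — these are bridges.

1-3, 2-9, 5-6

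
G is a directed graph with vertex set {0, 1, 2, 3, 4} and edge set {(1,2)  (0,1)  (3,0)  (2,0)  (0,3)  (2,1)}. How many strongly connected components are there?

{0, 1, 2, 3} are all mutually reachable — one SCC of size 4.
{4} is an SCC by itself.
That gives 2 strongly connected components.

2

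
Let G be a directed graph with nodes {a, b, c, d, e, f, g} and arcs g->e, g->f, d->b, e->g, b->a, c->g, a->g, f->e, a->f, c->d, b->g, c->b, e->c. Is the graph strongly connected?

Yes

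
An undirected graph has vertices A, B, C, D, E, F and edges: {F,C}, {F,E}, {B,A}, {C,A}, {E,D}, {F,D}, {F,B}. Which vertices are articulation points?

Removing F increases the component count from 1 to 2, so F is a cut vertex.
By contrast removing D leaves 1 component; it is not a cut vertex. No other vertex is a cut vertex either.

F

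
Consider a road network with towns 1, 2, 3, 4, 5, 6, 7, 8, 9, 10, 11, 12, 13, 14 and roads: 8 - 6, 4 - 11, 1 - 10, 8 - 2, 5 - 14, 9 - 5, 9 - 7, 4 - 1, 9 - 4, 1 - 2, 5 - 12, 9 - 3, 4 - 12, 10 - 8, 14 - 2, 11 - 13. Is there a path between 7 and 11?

Yes

From 7 we can reach 1, 2, 3, 4, 5, 6, 7, 8, 9, 10, 11, 12, 13, 14, which includes 11.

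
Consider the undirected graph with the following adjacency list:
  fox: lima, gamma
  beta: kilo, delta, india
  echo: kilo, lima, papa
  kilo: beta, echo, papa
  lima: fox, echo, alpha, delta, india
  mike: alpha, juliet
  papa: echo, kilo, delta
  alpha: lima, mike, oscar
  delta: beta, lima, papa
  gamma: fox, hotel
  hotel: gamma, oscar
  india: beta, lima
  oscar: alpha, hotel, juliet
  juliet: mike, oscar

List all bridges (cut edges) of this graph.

none

The edges on the cycle alpha-mike-juliet-oscar-alpha are not bridges since each lies on that cycle.
Every edge lies on some cycle, so there are no bridges.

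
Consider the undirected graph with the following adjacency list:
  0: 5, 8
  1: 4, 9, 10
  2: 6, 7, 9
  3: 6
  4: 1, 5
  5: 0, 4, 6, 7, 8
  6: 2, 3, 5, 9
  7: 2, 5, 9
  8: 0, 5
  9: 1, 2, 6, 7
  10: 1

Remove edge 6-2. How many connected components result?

1

6 and 2 are still connected via 6-9-2, so the component count stays at 1.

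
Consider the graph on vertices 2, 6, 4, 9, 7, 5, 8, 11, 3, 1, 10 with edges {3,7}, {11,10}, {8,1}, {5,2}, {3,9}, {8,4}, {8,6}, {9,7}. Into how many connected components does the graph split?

4

Starting from 10 we can reach 10, 11. That is one component of size 2.
Starting from 2 we can reach 2, 5. That is one component of size 2.
Starting from 3 we can reach 3, 7, 9. That is one component of size 3.
Starting from 1 we can reach 1, 4, 6, 8. That is one component of size 4.
Total: 4 components.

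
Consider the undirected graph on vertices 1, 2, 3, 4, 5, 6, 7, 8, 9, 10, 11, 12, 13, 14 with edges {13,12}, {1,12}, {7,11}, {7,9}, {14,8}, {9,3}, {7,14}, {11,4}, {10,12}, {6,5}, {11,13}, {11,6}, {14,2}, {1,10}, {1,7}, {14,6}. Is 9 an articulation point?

Deleting 9 raises the number of components from 1 to 2, so 9 is a cut vertex.

Yes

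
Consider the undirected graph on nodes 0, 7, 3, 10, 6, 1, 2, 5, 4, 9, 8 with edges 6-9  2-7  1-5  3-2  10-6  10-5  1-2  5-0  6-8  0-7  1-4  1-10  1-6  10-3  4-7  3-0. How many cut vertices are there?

Removing 6 increases the component count from 1 to 3, so 6 is a cut vertex.
By contrast removing 2 leaves 1 component; it is not a cut vertex. No other vertex is a cut vertex either.

1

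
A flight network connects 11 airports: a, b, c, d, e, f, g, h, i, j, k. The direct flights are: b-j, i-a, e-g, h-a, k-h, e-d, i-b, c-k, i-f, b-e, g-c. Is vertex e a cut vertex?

Deleting e raises the number of components from 1 to 2, so e is a cut vertex.

Yes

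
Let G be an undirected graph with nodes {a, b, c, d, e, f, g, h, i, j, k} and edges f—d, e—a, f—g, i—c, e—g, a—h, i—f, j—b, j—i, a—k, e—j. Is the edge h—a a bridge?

Yes

Removing h—a leaves no path between h and a: the component count goes from 1 to 2. So it is a bridge.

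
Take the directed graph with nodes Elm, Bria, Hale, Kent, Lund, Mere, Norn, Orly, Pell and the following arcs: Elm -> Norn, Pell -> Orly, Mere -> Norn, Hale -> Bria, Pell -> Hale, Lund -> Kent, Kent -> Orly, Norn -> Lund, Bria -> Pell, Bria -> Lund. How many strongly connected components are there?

7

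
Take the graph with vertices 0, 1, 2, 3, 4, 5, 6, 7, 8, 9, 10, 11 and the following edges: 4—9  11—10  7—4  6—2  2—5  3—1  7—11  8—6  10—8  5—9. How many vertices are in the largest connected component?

9

0 is isolated — a component by itself.
Starting from 1 we can reach 1, 3. That is one component of size 2.
Starting from 2 we can reach 2, 4, 5, 6, 7, 8, 9, 10, 11. That is one component of size 9.
The largest has 9 vertices.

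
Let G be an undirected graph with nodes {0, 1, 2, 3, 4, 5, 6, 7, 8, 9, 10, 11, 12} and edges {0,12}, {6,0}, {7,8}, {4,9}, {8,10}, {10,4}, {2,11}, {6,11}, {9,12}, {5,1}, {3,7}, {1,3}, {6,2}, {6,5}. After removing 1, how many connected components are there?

With 1 gone, the remaining components are: {0, 2, 3, 4, 5, 6, 7, 8, 9, 10, 11, 12}.
That is 1 component.

1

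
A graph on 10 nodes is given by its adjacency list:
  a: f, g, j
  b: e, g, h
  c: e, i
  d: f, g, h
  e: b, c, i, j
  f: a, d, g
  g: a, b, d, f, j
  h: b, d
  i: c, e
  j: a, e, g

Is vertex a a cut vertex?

No

Deleting a leaves 1 component (was 1) (its neighbors f, g, j remain connected to each other), so a is not a cut vertex.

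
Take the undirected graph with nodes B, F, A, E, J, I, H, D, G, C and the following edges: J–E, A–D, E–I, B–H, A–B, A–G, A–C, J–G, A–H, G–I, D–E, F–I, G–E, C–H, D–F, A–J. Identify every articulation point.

Removing A increases the component count from 1 to 2, so A is a cut vertex.
By contrast removing D leaves 1 component; it is not a cut vertex. No other vertex is a cut vertex either.

A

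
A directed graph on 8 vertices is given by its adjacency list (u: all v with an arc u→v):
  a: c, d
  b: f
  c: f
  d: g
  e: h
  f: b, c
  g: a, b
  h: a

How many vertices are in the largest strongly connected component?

3

{b, c, f} are all mutually reachable — one SCC of size 3.
{a, d, g} are all mutually reachable — one SCC of size 3.
{e} is an SCC by itself.
{h} is an SCC by itself.
The largest has 3 vertices.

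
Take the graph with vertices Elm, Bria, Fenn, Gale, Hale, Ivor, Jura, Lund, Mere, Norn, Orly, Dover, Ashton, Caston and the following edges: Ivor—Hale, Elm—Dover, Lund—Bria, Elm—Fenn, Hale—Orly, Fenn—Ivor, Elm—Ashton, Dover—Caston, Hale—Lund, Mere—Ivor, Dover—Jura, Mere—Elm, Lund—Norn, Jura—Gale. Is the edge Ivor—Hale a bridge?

Removing Ivor—Hale leaves no path between Ivor and Hale: the component count goes from 1 to 2. So it is a bridge.

Yes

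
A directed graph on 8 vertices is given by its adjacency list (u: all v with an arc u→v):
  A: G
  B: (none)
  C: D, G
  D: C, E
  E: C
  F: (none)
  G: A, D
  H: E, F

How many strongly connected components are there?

4

{A, C, D, E, G} are all mutually reachable — one SCC of size 5.
{B} is an SCC by itself.
{H} is an SCC by itself.
{F} is an SCC by itself.
That gives 4 strongly connected components.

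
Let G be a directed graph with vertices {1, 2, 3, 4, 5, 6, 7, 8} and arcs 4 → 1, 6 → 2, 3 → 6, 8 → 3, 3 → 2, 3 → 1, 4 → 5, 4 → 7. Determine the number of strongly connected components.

8

{8} is an SCC by itself.
{2} is an SCC by itself.
{6} is an SCC by itself.
{4} is an SCC by itself.
{7} is an SCC by itself.
(and 3 more singleton SCCs)
That gives 8 strongly connected components.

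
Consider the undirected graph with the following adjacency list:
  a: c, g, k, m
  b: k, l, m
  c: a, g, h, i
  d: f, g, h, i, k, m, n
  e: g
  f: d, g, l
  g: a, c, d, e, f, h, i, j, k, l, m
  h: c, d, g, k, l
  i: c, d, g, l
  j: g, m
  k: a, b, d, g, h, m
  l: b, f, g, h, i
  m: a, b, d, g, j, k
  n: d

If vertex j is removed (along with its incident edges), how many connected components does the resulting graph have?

With j gone, the remaining components are: {a, b, c, d, e, f, g, h, i, k, l, m, n}.
That is 1 component.

1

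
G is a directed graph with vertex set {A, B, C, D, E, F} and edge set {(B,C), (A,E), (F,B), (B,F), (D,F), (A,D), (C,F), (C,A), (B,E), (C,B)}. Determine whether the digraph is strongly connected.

No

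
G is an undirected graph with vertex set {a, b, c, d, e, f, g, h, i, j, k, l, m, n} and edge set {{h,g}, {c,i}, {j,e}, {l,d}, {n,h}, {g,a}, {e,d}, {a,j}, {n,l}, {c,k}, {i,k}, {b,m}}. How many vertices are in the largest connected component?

f is isolated — a component by itself.
Starting from b we can reach b, m. That is one component of size 2.
Starting from c we can reach c, i, k. That is one component of size 3.
Starting from a we can reach a, d, e, g, h, j, l, n. That is one component of size 8.
The largest has 8 vertices.

8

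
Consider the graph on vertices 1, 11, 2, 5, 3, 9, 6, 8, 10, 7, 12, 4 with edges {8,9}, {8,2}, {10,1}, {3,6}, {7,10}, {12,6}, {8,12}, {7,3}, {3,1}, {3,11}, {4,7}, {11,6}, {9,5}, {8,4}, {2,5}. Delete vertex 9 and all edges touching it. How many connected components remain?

With 9 gone, the remaining components are: {1, 2, 3, 4, 5, 6, 7, 8, 10, 11, 12}.
That is 1 component.

1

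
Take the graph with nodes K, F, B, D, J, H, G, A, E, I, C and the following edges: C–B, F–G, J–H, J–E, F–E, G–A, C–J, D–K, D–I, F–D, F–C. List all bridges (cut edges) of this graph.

A-G, B-C, D-F, D-I, D-K, F-G, H-J

The edges on the cycle F-C-J-E-F are not bridges since each lies on that cycle.
But removing C–B disconnects C from B; removing F–G disconnects F from G; removing K–D disconnects K from D; removing J–H disconnects J from H — these are bridges.
In total 7 edges are bridges.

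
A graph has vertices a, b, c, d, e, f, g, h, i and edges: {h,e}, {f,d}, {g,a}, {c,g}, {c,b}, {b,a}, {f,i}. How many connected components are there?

3

Starting from e we can reach e, h. That is one component of size 2.
Starting from d we can reach d, f, i. That is one component of size 3.
Starting from a we can reach a, b, c, g. That is one component of size 4.
Total: 3 components.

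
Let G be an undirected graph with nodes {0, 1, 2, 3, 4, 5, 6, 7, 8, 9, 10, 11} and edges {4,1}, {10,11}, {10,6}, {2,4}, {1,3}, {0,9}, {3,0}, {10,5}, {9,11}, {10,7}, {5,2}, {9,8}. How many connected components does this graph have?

1

Starting from 0 we can reach 0, 1, 2, 3, 4, 5, 6, 7, 8, 9, 10, 11. That is one component of size 12.
Total: 1 component.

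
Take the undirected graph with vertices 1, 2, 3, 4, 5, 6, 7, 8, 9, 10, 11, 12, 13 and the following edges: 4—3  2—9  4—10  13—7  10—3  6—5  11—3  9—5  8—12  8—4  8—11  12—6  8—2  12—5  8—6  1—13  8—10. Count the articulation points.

2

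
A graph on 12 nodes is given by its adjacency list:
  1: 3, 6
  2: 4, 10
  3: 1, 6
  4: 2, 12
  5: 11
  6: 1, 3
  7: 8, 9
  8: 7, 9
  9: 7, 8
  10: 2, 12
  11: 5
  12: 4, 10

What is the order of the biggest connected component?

Starting from 5 we can reach 5, 11. That is one component of size 2.
Starting from 7 we can reach 7, 8, 9. That is one component of size 3.
Starting from 1 we can reach 1, 3, 6. That is one component of size 3.
Starting from 2 we can reach 2, 4, 10, 12. That is one component of size 4.
The largest has 4 vertices.

4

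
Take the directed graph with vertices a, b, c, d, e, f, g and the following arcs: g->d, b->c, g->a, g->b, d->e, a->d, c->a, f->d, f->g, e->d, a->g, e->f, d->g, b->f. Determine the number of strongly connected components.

1

{a, b, c, d, e, f, g} are all mutually reachable — one SCC of size 7.
That gives 1 strongly connected component.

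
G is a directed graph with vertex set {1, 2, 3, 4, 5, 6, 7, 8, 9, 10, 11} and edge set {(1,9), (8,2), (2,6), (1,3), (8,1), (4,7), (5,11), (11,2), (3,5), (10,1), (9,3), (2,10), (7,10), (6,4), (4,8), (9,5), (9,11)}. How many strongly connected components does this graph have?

1

{1, 2, 3, 4, 5, 6, 7, 8, 9, 10, 11} are all mutually reachable — one SCC of size 11.
That gives 1 strongly connected component.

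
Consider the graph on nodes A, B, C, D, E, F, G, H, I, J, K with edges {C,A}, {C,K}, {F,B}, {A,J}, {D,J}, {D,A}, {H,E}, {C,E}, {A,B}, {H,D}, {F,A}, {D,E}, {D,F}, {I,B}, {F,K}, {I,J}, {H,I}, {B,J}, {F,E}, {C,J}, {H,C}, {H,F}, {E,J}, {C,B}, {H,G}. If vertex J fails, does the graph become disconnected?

No

Deleting J leaves 1 component (was 1) (its neighbors A, B, C, D, E, I remain connected to each other), so J is not a cut vertex.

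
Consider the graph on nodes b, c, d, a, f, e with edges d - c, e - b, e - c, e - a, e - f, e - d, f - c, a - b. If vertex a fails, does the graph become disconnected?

No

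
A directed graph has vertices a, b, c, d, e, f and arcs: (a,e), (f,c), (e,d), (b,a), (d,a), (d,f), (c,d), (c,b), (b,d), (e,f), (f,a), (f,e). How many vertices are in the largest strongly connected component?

6

{a, b, c, d, e, f} are all mutually reachable — one SCC of size 6.
The largest has 6 vertices.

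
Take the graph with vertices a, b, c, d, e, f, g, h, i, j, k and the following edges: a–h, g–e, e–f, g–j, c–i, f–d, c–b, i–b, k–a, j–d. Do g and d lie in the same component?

Yes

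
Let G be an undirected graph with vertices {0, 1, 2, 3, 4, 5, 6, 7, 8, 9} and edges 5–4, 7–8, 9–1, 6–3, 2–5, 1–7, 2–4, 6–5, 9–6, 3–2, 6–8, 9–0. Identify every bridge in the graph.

The edges on the cycle 6-3-2-4-5-6 are not bridges since each lies on that cycle.
But removing 9–0 disconnects 9 from 0 — this is a bridge.

0-9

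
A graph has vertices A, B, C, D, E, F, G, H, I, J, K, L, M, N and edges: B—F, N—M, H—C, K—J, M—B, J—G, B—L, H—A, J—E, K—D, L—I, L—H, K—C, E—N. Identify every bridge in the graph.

The edges on the cycle K-J-E-N-M-B-L-H-C-K are not bridges since each lies on that cycle.
But removing J—G disconnects J from G; removing A—H disconnects A from H; removing K—D disconnects K from D; removing F—B disconnects F from B — these are bridges.
In total 5 edges are bridges.

A-H, B-F, D-K, G-J, I-L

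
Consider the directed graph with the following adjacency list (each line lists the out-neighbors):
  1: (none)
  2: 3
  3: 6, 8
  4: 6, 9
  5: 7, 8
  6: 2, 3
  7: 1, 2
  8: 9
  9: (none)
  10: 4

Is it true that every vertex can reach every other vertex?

No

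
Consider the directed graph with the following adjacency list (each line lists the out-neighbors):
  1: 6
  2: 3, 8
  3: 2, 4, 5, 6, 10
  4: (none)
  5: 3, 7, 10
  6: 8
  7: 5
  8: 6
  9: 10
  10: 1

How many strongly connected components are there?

{2, 3, 5, 7} are all mutually reachable — one SCC of size 4.
{6, 8} are all mutually reachable — one SCC of size 2.
{4} is an SCC by itself.
{9} is an SCC by itself.
{1} is an SCC by itself.
(and 1 more singleton SCC)
That gives 6 strongly connected components.

6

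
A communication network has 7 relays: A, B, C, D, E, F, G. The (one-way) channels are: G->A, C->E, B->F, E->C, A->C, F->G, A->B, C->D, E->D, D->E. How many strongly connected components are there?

2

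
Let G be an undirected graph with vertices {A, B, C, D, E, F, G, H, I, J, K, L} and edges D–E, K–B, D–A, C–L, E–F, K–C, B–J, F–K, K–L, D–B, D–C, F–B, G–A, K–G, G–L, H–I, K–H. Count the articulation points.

3

Removing B increases the component count from 1 to 2, so B is a cut vertex.
Removing H increases the component count from 1 to 2, so H is a cut vertex.
Removing K increases the component count from 1 to 2, so K is a cut vertex.
By contrast removing A leaves 1 component; it is not a cut vertex. No other vertex is a cut vertex either.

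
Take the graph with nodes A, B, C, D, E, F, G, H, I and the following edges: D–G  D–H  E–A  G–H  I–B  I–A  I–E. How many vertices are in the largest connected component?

F is isolated — a component by itself.
C is isolated — a component by itself.
Starting from D we can reach D, G, H. That is one component of size 3.
Starting from A we can reach A, B, E, I. That is one component of size 4.
The largest has 4 vertices.

4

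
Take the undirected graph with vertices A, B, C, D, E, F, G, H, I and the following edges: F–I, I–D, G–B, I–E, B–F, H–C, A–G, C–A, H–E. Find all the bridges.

D-I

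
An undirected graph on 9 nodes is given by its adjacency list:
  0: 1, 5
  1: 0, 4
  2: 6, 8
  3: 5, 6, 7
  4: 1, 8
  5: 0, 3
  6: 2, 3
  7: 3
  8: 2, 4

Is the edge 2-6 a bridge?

No

After removing 2-6, the path 2-8-4-1-0-5-3-6 still connects them, so the edge is not a bridge.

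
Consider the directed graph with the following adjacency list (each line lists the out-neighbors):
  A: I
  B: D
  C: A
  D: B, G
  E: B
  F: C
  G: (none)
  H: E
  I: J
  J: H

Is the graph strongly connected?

There is no directed path from D to H, so the graph is not strongly connected.

No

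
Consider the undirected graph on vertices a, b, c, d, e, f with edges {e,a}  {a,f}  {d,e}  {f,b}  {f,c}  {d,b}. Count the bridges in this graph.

The edges on the cycle d-e-a-f-b-d are not bridges since each lies on that cycle.
But removing f - c disconnects f from c — this is a bridge.

1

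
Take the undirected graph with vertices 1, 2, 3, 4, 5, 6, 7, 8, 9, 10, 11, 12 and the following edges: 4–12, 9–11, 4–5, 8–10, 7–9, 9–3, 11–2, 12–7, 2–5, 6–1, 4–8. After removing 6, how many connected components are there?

2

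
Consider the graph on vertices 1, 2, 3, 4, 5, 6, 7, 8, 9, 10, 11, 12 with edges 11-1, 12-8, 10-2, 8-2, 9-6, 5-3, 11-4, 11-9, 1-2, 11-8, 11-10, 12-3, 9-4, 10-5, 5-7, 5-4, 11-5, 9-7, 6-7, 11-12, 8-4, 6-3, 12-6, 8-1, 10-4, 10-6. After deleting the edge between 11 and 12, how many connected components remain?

11 and 12 are still connected via 11-8-12, so the component count stays at 1.

1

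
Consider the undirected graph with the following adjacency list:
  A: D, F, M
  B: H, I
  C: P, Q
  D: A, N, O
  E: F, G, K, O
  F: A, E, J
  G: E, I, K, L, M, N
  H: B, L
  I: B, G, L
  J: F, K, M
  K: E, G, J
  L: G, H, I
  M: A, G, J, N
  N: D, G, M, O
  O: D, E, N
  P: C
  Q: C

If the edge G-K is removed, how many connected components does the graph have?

G and K are still connected via G-E-K, so the component count stays at 2.

2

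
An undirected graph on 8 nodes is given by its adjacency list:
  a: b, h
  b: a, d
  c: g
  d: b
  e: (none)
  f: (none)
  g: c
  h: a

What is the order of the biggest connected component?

f is isolated — a component by itself.
e is isolated — a component by itself.
Starting from c we can reach c, g. That is one component of size 2.
Starting from a we can reach a, b, d, h. That is one component of size 4.
The largest has 4 vertices.

4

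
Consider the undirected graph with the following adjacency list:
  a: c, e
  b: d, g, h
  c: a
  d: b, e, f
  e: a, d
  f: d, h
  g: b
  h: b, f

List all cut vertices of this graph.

a, b, d, e

Removing a increases the component count from 1 to 2, so a is a cut vertex.
Removing b increases the component count from 1 to 2, so b is a cut vertex.
Removing d increases the component count from 1 to 2, so d is a cut vertex.
Likewise e is a cut vertex.
By contrast removing h leaves 1 component; it is not a cut vertex. No other vertex is a cut vertex either.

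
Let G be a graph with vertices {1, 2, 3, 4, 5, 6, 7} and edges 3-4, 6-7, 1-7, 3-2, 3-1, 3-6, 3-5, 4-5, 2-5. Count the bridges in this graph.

The edges on the cycle 3-2-5-3 are not bridges since each lies on that cycle.
Every edge lies on some cycle, so there are no bridges.

0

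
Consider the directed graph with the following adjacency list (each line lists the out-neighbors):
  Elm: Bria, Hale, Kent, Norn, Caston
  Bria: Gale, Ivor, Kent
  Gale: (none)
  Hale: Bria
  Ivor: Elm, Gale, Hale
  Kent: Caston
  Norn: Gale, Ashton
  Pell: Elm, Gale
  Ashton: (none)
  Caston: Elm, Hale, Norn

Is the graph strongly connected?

There is no directed path from Ashton to Gale, so the graph is not strongly connected.

No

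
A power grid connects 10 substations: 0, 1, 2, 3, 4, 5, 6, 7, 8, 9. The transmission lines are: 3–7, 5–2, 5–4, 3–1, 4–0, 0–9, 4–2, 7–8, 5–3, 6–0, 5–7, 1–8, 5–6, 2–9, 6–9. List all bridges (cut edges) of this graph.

The edges on the cycle 5-3-1-8-7-5 are not bridges since each lies on that cycle.
Every edge lies on some cycle, so there are no bridges.

none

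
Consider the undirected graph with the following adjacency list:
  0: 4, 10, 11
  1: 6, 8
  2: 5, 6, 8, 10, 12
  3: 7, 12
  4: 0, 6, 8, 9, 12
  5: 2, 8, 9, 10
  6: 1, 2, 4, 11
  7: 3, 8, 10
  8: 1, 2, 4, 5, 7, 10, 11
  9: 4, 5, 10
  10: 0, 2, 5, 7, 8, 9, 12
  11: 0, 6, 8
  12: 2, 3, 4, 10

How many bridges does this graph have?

The edges on the cycle 10-7-3-12-2-5-10 are not bridges since each lies on that cycle.
Every edge lies on some cycle, so there are no bridges.

0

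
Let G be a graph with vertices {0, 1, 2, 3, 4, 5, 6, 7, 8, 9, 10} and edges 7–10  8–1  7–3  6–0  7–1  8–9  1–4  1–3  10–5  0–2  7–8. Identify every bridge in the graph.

The edges on the cycle 7-8-1-7 are not bridges since each lies on that cycle.
But removing 9–8 disconnects 9 from 8; removing 10–5 disconnects 10 from 5; removing 0–2 disconnects 0 from 2; removing 6–0 disconnects 6 from 0 — these are bridges.
In total 6 edges are bridges.

0-2, 0-6, 1-4, 10-5, 10-7, 8-9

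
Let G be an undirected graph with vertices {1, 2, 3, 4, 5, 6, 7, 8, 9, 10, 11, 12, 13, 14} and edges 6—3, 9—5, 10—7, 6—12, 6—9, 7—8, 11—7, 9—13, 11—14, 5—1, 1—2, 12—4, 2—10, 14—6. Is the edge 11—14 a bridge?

After removing 11—14, the path 11-7-10-2-1-5-9-6-14 still connects them, so the edge is not a bridge.

No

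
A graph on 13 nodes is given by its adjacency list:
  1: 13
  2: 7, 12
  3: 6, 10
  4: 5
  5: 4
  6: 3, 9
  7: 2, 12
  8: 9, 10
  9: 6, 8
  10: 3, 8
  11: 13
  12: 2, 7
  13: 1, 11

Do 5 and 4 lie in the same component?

From 5 we can reach 4, 5, which includes 4.

Yes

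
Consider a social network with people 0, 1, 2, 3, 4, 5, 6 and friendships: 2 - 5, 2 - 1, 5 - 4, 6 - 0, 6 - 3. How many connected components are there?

2

Starting from 0 we can reach 0, 3, 6. That is one component of size 3.
Starting from 1 we can reach 1, 2, 4, 5. That is one component of size 4.
Total: 2 components.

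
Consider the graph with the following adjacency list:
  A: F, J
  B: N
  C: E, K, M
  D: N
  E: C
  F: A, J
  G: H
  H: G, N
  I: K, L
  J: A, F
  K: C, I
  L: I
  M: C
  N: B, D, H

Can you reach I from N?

The component containing N is {B, D, G, H, N}, and I is not in it.

No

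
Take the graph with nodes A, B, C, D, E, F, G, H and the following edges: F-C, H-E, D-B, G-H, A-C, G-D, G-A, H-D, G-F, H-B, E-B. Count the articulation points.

Removing G increases the component count from 1 to 2, so G is a cut vertex.
By contrast removing H leaves 1 component; it is not a cut vertex. No other vertex is a cut vertex either.

1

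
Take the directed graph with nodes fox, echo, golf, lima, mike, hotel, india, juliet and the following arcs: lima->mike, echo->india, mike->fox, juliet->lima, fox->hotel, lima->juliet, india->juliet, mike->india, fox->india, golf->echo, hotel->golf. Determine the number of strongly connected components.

1

{fox, echo, golf, lima, mike, hotel, india, juliet} are all mutually reachable — one SCC of size 8.
That gives 1 strongly connected component.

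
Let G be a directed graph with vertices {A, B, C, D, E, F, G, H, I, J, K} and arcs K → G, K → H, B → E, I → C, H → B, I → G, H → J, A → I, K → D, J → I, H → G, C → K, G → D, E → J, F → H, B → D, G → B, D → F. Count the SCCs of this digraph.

{B, C, D, E, F, G, H, I, J, K} are all mutually reachable — one SCC of size 10.
{A} is an SCC by itself.
That gives 2 strongly connected components.

2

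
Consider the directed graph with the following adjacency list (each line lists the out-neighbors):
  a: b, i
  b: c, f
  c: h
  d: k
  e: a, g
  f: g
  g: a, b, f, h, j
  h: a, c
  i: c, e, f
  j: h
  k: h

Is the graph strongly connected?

There is no directed path from j to k, so the graph is not strongly connected.

No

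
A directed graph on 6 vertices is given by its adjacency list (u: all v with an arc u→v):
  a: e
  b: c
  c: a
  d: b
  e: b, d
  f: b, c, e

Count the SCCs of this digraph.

2

{a, b, c, d, e} are all mutually reachable — one SCC of size 5.
{f} is an SCC by itself.
That gives 2 strongly connected components.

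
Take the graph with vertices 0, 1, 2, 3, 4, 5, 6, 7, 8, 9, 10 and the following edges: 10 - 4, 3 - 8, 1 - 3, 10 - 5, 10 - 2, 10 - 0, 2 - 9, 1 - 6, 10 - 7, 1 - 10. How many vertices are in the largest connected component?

Starting from 0 we can reach 0, 1, 2, 3, 4, 5, 6, 7, 8, 9, 10. That is one component of size 11.
The largest has 11 vertices.

11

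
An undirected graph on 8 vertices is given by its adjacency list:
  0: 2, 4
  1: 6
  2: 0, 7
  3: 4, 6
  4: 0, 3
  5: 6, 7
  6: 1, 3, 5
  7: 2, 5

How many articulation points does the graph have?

1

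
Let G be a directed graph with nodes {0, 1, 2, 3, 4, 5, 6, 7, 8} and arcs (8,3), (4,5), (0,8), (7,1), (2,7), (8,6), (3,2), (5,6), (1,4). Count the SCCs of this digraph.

{3} is an SCC by itself.
{0} is an SCC by itself.
{5} is an SCC by itself.
{7} is an SCC by itself.
{6} is an SCC by itself.
(and 4 more singleton SCCs)
That gives 9 strongly connected components.

9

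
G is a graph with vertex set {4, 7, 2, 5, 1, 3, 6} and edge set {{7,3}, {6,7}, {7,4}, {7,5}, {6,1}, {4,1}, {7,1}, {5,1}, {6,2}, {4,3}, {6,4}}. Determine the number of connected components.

1

Starting from 1 we can reach 1, 2, 3, 4, 5, 6, 7. That is one component of size 7.
Total: 1 component.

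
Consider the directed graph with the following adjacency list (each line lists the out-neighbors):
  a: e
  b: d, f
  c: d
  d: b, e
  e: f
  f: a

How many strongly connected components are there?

{a, e, f} are all mutually reachable — one SCC of size 3.
{b, d} are all mutually reachable — one SCC of size 2.
{c} is an SCC by itself.
That gives 3 strongly connected components.

3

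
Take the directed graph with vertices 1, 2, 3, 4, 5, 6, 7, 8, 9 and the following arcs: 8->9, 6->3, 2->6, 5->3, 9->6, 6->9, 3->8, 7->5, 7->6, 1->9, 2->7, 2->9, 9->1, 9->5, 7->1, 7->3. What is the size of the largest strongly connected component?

6

{1, 3, 5, 6, 8, 9} are all mutually reachable — one SCC of size 6.
{4} is an SCC by itself.
{2} is an SCC by itself.
{7} is an SCC by itself.
The largest has 6 vertices.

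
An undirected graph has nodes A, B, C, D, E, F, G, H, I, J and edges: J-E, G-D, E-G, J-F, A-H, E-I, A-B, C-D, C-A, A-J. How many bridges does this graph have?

4

The edges on the cycle C-A-J-E-G-D-C are not bridges since each lies on that cycle.
But removing I-E disconnects I from E; removing A-H disconnects A from H; removing A-B disconnects A from B; removing J-F disconnects J from F — these are bridges.
That makes 4 bridges.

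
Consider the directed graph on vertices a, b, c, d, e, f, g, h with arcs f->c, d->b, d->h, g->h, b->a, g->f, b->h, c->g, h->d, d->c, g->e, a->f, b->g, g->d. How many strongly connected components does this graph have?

{a, b, c, d, f, g, h} are all mutually reachable — one SCC of size 7.
{e} is an SCC by itself.
That gives 2 strongly connected components.

2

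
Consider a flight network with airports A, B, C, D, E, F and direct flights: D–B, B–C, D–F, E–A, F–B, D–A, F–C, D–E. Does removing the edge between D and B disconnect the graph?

No

After removing D–B, the path D-F-B still connects them, so the edge is not a bridge.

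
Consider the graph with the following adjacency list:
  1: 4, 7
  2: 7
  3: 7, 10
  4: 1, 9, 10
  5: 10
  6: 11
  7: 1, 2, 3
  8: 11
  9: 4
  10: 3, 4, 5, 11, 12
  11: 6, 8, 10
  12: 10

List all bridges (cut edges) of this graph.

10-11, 10-12, 10-5, 11-6, 11-8, 2-7, 4-9

The edges on the cycle 10-4-1-7-3-10 are not bridges since each lies on that cycle.
But removing 5-10 disconnects 5 from 10; removing 10-11 disconnects 10 from 11; removing 7-2 disconnects 7 from 2; removing 10-12 disconnects 10 from 12 — these are bridges.
In total 7 edges are bridges.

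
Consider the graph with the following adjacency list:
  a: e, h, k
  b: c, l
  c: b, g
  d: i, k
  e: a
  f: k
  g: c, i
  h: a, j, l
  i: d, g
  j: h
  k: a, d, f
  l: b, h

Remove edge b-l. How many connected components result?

b and l are still connected via b-c-g-i-d-k-a-h-l, so the component count stays at 1.

1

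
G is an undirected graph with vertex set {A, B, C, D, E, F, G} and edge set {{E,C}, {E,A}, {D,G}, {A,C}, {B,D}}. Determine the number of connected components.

F is isolated — a component by itself.
Starting from B we can reach B, D, G. That is one component of size 3.
Starting from A we can reach A, C, E. That is one component of size 3.
Total: 3 components.

3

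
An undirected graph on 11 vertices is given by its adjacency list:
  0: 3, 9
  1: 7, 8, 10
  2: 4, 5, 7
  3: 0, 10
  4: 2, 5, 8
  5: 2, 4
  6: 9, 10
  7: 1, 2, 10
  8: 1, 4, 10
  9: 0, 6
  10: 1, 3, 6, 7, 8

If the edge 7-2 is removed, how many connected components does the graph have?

1

7 and 2 are still connected via 7-10-8-4-2, so the component count stays at 1.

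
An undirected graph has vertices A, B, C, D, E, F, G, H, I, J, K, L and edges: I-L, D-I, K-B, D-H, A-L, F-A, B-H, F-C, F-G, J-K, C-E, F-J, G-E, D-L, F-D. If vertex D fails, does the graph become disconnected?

Deleting D leaves 1 component (was 1) (its neighbors F, H, I, L remain connected to each other), so D is not a cut vertex.

No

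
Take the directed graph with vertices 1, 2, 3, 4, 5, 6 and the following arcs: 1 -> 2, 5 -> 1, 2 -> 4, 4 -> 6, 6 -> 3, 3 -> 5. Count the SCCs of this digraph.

{1, 2, 3, 4, 5, 6} are all mutually reachable — one SCC of size 6.
That gives 1 strongly connected component.

1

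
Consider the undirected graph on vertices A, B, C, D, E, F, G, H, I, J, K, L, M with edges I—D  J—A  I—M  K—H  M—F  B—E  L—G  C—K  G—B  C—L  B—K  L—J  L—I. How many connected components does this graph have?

1

Starting from A we can reach A, B, C, D, E, F, G, H, I, J, K, L, M. That is one component of size 13.
Total: 1 component.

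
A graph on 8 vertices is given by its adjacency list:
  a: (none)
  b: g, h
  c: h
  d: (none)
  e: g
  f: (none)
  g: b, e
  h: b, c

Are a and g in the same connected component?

No

The component containing a is {a}, and g is not in it.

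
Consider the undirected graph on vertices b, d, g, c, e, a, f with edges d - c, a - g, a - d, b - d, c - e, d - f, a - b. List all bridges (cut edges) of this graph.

The edges on the cycle a-b-d-a are not bridges since each lies on that cycle.
But removing d - f disconnects d from f; removing c - e disconnects c from e; removing a - g disconnects a from g; removing d - c disconnects d from c — these are bridges.

a-g, c-d, c-e, d-f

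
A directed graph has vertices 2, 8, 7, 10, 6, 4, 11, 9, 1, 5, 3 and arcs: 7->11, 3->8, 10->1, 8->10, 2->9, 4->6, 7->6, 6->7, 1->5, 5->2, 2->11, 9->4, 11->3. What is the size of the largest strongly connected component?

{1, 2, 3, 4, 5, 6, 7, 8, 9, 10, 11} are all mutually reachable — one SCC of size 11.
The largest has 11 vertices.

11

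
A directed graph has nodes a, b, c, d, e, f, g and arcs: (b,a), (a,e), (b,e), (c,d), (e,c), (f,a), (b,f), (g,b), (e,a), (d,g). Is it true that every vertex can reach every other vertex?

Yes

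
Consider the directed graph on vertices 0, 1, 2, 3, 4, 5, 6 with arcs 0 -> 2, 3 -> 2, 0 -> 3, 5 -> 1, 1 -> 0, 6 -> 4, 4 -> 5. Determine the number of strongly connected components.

7

{2} is an SCC by itself.
{5} is an SCC by itself.
{6} is an SCC by itself.
{4} is an SCC by itself.
{3} is an SCC by itself.
(and 2 more singleton SCCs)
That gives 7 strongly connected components.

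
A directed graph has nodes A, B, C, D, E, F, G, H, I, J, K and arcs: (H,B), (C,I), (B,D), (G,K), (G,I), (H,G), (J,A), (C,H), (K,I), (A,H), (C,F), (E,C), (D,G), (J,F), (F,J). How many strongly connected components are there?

{F, J} are all mutually reachable — one SCC of size 2.
{C} is an SCC by itself.
{G} is an SCC by itself.
{D} is an SCC by itself.
{A} is an SCC by itself.
(and 5 more singleton SCCs)
That gives 10 strongly connected components.

10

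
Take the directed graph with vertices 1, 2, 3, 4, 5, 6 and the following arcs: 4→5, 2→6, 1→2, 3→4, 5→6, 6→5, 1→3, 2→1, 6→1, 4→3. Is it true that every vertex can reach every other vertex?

Yes

From 1 we can reach every vertex (1, 2, 3, 4, 5, 6), and every vertex can reach 1 (1, 2, 3, 4, 5, 6). So the whole graph is one strongly connected component.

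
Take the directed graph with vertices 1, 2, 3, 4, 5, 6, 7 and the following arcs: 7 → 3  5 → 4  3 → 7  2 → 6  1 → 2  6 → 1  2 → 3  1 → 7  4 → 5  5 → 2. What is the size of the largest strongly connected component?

3

{1, 2, 6} are all mutually reachable — one SCC of size 3.
{4, 5} are all mutually reachable — one SCC of size 2.
{3, 7} are all mutually reachable — one SCC of size 2.
The largest has 3 vertices.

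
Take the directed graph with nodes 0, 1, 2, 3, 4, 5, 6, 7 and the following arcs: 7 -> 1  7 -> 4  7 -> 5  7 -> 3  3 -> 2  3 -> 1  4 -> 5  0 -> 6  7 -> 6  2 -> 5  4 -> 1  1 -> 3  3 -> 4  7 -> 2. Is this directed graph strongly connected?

No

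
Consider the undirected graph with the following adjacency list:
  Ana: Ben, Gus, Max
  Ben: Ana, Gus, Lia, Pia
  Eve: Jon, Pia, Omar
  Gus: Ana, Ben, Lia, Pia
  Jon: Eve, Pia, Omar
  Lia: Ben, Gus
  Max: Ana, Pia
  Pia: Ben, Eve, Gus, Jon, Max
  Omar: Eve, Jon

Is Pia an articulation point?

Deleting Pia raises the number of components from 1 to 2, so Pia is a cut vertex.

Yes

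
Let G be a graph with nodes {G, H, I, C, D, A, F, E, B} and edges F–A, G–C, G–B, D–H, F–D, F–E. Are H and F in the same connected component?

From H we can reach A, D, E, F, H, which includes F.

Yes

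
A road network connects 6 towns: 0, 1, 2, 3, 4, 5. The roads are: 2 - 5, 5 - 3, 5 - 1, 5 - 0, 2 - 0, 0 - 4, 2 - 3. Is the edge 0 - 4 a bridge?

Removing 0 - 4 leaves no path between 0 and 4: the component count goes from 1 to 2. So it is a bridge.

Yes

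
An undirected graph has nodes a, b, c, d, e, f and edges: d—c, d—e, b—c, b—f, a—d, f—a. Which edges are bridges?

The edges on the cycle b-f-a-d-c-b are not bridges since each lies on that cycle.
But removing d—e disconnects d from e — this is a bridge.

d-e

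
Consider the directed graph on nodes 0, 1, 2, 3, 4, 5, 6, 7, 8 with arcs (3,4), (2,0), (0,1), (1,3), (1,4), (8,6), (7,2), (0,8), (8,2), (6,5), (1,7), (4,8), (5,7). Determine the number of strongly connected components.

{0, 1, 2, 3, 4, 5, 6, 7, 8} are all mutually reachable — one SCC of size 9.
That gives 1 strongly connected component.

1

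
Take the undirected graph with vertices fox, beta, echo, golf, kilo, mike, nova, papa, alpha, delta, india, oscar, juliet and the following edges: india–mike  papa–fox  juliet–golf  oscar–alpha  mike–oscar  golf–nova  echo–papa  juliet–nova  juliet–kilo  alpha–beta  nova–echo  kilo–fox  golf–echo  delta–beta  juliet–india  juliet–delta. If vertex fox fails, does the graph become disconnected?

Deleting fox leaves 1 component (was 1) (its neighbors kilo, papa remain connected to each other), so fox is not a cut vertex.

No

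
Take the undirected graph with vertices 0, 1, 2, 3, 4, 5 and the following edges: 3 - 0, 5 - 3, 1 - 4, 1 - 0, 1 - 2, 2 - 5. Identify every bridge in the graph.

The edges on the cycle 1-2-5-3-0-1 are not bridges since each lies on that cycle.
But removing 1 - 4 disconnects 1 from 4 — this is a bridge.

1-4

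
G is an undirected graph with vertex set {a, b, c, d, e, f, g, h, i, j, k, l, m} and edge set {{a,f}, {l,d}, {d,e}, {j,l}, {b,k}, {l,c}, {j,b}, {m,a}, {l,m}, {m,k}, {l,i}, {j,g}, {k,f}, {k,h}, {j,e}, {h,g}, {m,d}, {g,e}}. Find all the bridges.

The edges on the cycle m-k-f-a-m are not bridges since each lies on that cycle.
But removing l–c disconnects l from c; removing l–i disconnects l from i — these are bridges.

c-l, i-l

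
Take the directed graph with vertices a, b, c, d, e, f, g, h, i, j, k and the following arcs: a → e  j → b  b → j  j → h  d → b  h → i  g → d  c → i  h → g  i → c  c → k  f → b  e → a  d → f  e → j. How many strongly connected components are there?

4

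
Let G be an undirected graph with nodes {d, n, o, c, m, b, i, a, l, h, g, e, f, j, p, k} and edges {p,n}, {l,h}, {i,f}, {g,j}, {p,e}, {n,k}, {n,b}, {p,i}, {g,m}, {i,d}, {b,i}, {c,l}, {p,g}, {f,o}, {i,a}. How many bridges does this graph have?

11

The edges on the cycle p-n-b-i-p are not bridges since each lies on that cycle.
But removing i—a disconnects i from a; removing n—k disconnects n from k; removing c—l disconnects c from l; removing p—g disconnects p from g — these are bridges.
In total 11 edges are bridges.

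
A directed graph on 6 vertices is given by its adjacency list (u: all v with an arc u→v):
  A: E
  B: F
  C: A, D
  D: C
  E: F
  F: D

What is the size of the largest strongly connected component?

{A, C, D, E, F} are all mutually reachable — one SCC of size 5.
{B} is an SCC by itself.
The largest has 5 vertices.

5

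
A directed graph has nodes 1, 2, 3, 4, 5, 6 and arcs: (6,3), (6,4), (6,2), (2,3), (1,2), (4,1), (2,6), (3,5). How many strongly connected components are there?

{1, 2, 4, 6} are all mutually reachable — one SCC of size 4.
{3} is an SCC by itself.
{5} is an SCC by itself.
That gives 3 strongly connected components.

3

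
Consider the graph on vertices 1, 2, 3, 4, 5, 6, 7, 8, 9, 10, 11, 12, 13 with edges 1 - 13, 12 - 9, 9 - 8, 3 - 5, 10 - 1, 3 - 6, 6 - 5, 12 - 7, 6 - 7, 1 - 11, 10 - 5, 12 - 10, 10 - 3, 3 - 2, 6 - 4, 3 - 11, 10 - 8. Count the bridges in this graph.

3

The edges on the cycle 12-9-8-10-12 are not bridges since each lies on that cycle.
But removing 3 - 2 disconnects 3 from 2; removing 4 - 6 disconnects 4 from 6; removing 1 - 13 disconnects 1 from 13 — these are bridges.
That makes 3 bridges.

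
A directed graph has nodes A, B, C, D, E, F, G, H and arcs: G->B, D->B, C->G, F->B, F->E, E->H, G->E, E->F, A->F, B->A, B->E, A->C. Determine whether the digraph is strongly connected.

There is no directed path from G to D, so the graph is not strongly connected.

No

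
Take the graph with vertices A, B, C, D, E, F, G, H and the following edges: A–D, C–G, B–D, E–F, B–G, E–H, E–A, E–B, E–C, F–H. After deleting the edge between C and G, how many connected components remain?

1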